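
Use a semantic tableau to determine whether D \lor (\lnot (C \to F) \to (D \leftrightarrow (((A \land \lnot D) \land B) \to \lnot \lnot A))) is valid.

Assume the negation and expand:
Initial set: {\lnot (D \lor (\lnot (C \to F) \to (D \leftrightarrow (((A \land \lnot D) \land B) \to \lnot \lnot A))))}.
\lnot (D \lor (\lnot (C \to F) \to (D \leftrightarrow (((A \land \lnot D) \land B) \to \lnot \lnot A)))): α-rule — add \lnot D, \lnot (\lnot (C \to F) \to (D \leftrightarrow (((A \land \lnot D) \land B) \to \lnot \lnot A))).
\lnot (\lnot (C \to F) \to (D \leftrightarrow (((A \land \lnot D) \land B) \to \lnot \lnot A))): α-rule — add \lnot (C \to F), \lnot (D \leftrightarrow (((A \land \lnot D) \land B) \to \lnot \lnot A)).
\lnot (C \to F): α-rule — add C, \lnot F.
\lnot (D \leftrightarrow (((A \land \lnot D) \land B) \to \lnot \lnot A)): β-rule — branch into D, \lnot (((A \land \lnot D) \land B) \to \lnot \lnot A)  //  \lnot D, (((A \land \lnot D) \land B) \to \lnot \lnot A).
  branch 1 (add D, \lnot (((A \land \lnot D) \land B) \to \lnot \lnot A)):
    × closes — contains both D and \lnot D.
  branch 2 (add \lnot D, (((A \land \lnot D) \land B) \to \lnot \lnot A)):
    (((A \land \lnot D) \land B) \to \lnot \lnot A): β-rule — branch into \lnot ((A \land \lnot D) \land B)  //  \lnot \lnot A.
      branch 2.1 (add \lnot ((A \land \lnot D) \land B)):
        \lnot ((A \land \lnot D) \land B): β-rule — branch into \lnot (A \land \lnot D)  //  \lnot B.
          branch 2.1.1 (add \lnot (A \land \lnot D)):
            \lnot (A \land \lnot D): β-rule — branch into \lnot A  //  \lnot \lnot D.
              branch 2.1.1.1 (add \lnot A):
                ○ open, literals {A=F, C=T, D=F, F=F}.
              branch 2.1.1.2 (add \lnot \lnot D):
                × closes — contains both D and \lnot D.
          branch 2.1.2 (add \lnot B):
            ○ open, literals {B=F, C=T, D=F, F=F}.
      branch 2.2 (add \lnot \lnot A):
        \lnot \lnot A: drop double negation, giving A.
        ○ open, literals {A=T, C=T, D=F, F=F}.
2 branches closed, 3 open.
An open branch gives a countermodel: A=F, C=T, D=F, F=F (unmentioned atoms arbitrary); under it the original formula is false.

Not valid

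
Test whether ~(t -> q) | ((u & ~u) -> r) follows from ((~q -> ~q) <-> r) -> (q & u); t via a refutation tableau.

Initial set: {(((~q -> ~q) <-> r) -> (q & u)); t; ~(~(t -> q) | ((u & ~u) -> r))}.
~(~(t -> q) | ((u & ~u) -> r)): α-rule — add ~~(t -> q), ~((u & ~u) -> r).
~((u & ~u) -> r): α-rule — add (u & ~u), ~r.
(u & ~u): α-rule — add u, ~u.
× closes — contains both u and ~u.
All 1 branch closes.
Every branch closed, so the premises entail the conclusion.

Yes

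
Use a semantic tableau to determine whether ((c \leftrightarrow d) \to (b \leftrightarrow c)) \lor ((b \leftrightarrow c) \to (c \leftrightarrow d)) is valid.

Assume the negation and expand:
Initial set: {F (((c \leftrightarrow d) \to (b \leftrightarrow c)) \lor ((b \leftrightarrow c) \to (c \leftrightarrow d)))}.
F (((c \leftrightarrow d) \to (b \leftrightarrow c)) \lor ((b \leftrightarrow c) \to (c \leftrightarrow d))): α-rule — add F ((c \leftrightarrow d) \to (b \leftrightarrow c)), F ((b \leftrightarrow c) \to (c \leftrightarrow d)).
F ((c \leftrightarrow d) \to (b \leftrightarrow c)): α-rule — add T (c \leftrightarrow d), F (b \leftrightarrow c).
F ((b \leftrightarrow c) \to (c \leftrightarrow d)): α-rule — add T (b \leftrightarrow c), F (c \leftrightarrow d).
T (c \leftrightarrow d): β-rule — branch into T c, T d  //  F c, F d.
  branch 1 (add T c, T d):
    F (b \leftrightarrow c): β-rule — branch into T b, F c  //  F b, T c.
      branch 1.1 (add T b, F c):
        × closes — contains both c and \lnot c.
      branch 1.2 (add F b, T c):
        T (b \leftrightarrow c): β-rule — branch into T b, T c  //  F b, F c.
          branch 1.2.1 (add T b, T c):
            × closes — contains both b and \lnot b.
          branch 1.2.2 (add F b, F c):
            × closes — contains both c and \lnot c.
  branch 2 (add F c, F d):
    F (b \leftrightarrow c): β-rule — branch into T b, F c  //  F b, T c.
      branch 2.1 (add T b, F c):
        T (b \leftrightarrow c): β-rule — branch into T b, T c  //  F b, F c.
          branch 2.1.1 (add T b, T c):
            × closes — contains both c and \lnot c.
          branch 2.1.2 (add F b, F c):
            × closes — contains both b and \lnot b.
      branch 2.2 (add F b, T c):
        × closes — contains both c and \lnot c.
All 6 branches close.
Every branch closed, so the negation is unsatisfiable and the formula is valid.

Valid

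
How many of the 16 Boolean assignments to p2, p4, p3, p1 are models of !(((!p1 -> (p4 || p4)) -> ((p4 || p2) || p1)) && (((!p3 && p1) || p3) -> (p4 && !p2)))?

9

Initial set: {!(((!p1 -> (p4 || p4)) -> ((p4 || p2) || p1)) && (((!p3 && p1) || p3) -> (p4 && !p2)))}.
!(((!p1 -> (p4 || p4)) -> ((p4 || p2) || p1)) && (((!p3 && p1) || p3) -> (p4 && !p2))): β-rule — branch into !((!p1 -> (p4 || p4)) -> ((p4 || p2) || p1))  //  !(((!p3 && p1) || p3) -> (p4 && !p2)).
  branch 1 (add !((!p1 -> (p4 || p4)) -> ((p4 || p2) || p1))):
    !((!p1 -> (p4 || p4)) -> ((p4 || p2) || p1)): α-rule — add (!p1 -> (p4 || p4)), !((p4 || p2) || p1).
    !((p4 || p2) || p1): α-rule — add !(p4 || p2), !p1.
    !(p4 || p2): α-rule — add !p4, !p2.
    (!p1 -> (p4 || p4)): β-rule — branch into !!p1  //  (p4 || p4).
      branch 1.1 (add !!p1):
        × closes — contains both p1 and !p1.
      branch 1.2 (add (p4 || p4)):
        (p4 || p4): β-rule — branch into p4  //  p4.
          branch 1.2.1 (add p4):
            × closes — contains both p4 and !p4.
          branch 1.2.2 (add p4):
            × closes — contains both p4 and !p4.
  branch 2 (add !(((!p3 && p1) || p3) -> (p4 && !p2))):
    !(((!p3 && p1) || p3) -> (p4 && !p2)): α-rule — add ((!p3 && p1) || p3), !(p4 && !p2).
    ((!p3 && p1) || p3): β-rule — branch into (!p3 && p1)  //  p3.
      branch 2.1 (add (!p3 && p1)):
        (!p3 && p1): α-rule — add !p3, p1.
        !(p4 && !p2): β-rule — branch into !p4  //  !!p2.
          branch 2.1.1 (add !p4):
            ○ open, literals {p1=T, p3=F, p4=F}.
          branch 2.1.2 (add !!p2):
            ○ open, literals {p1=T, p2=T, p3=F}.
      branch 2.2 (add p3):
        !(p4 && !p2): β-rule — branch into !p4  //  !!p2.
          branch 2.2.1 (add !p4):
            ○ open, literals {p3=T, p4=F}.
          branch 2.2.2 (add !!p2):
            ○ open, literals {p2=T, p3=T}.
3 branches closed, 4 open.
Each open branch fixes some atoms; the unmentioned ones are free. Counting distinct full assignments: branch {p1=T, p3=F, p4=F} (p2) contributes 2 new; branch {p1=T, p2=T, p3=F} (p4) contributes 1 new; branch {p3=T, p4=F} (p2, p1) contributes 4 new; branch {p2=T, p3=T} (p4, p1) contributes 2 new. Total: 9.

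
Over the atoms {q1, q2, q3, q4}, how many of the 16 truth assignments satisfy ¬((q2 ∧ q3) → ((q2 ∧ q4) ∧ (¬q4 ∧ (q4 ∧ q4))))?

Initial set: {T ¬((q2 ∧ q3) → ((q2 ∧ q4) ∧ (¬q4 ∧ (q4 ∧ q4))))}.
T ¬((q2 ∧ q3) → ((q2 ∧ q4) ∧ (¬q4 ∧ (q4 ∧ q4)))): α-rule — add T (q2 ∧ q3), F ((q2 ∧ q4) ∧ (¬q4 ∧ (q4 ∧ q4))).
T (q2 ∧ q3): α-rule — add T q2, T q3.
F ((q2 ∧ q4) ∧ (¬q4 ∧ (q4 ∧ q4))): β-rule — branch into F (q2 ∧ q4)  //  F (¬q4 ∧ (q4 ∧ q4)).
  branch 1 (add F (q2 ∧ q4)):
    F (q2 ∧ q4): β-rule — branch into F q2  //  F q4.
      branch 1.1 (add F q2):
        × closes — contains both q2 and ¬q2.
      branch 1.2 (add F q4):
        ○ open, literals {q2=1, q3=1, q4=0}.
  branch 2 (add F (¬q4 ∧ (q4 ∧ q4))):
    F (¬q4 ∧ (q4 ∧ q4)): β-rule — branch into F ¬q4  //  F (q4 ∧ q4).
      branch 2.1 (add F ¬q4):
        ○ open, literals {q2=1, q3=1, q4=1}.
      branch 2.2 (add F (q4 ∧ q4)):
        F (q4 ∧ q4): β-rule — branch into F q4  //  F q4.
          branch 2.2.1 (add F q4):
            ○ open, literals {q2=1, q3=1, q4=0}.
          branch 2.2.2 (add F q4):
            ○ open, literals {q2=1, q3=1, q4=0}.
1 branch closed, 4 open.
Each open branch fixes some atoms; the unmentioned ones are free. Counting distinct full assignments: branch {q2=1, q3=1, q4=0} (q1) contributes 2 new; branch {q2=1, q3=1, q4=1} (q1) contributes 2 new; branch {q2=1, q3=1, q4=0} (q1) contributes 0 new; branch {q2=1, q3=1, q4=0} (q1) contributes 0 new. Total: 4.

4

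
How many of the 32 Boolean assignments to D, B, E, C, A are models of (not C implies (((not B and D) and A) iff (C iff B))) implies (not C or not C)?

16

Initial set: {T ((not C implies (((not B and D) and A) iff (C iff B))) implies (not C or not C))}.
T ((not C implies (((not B and D) and A) iff (C iff B))) implies (not C or not C)): β-rule — branch into F (not C implies (((not B and D) and A) iff (C iff B)))  //  T (not C or not C).
  branch 1 (add F (not C implies (((not B and D) and A) iff (C iff B)))):
    F (not C implies (((not B and D) and A) iff (C iff B))): α-rule — add T not C, F (((not B and D) and A) iff (C iff B)).
    F (((not B and D) and A) iff (C iff B)): β-rule — branch into T ((not B and D) and A), F (C iff B)  //  F ((not B and D) and A), T (C iff B).
      branch 1.1 (add T ((not B and D) and A), F (C iff B)):
        T ((not B and D) and A): α-rule — add T (not B and D), T A.
        T (not B and D): α-rule — add T not B, T D.
        F (C iff B): β-rule — branch into T C, F B  //  F C, T B.
          branch 1.1.1 (add T C, F B):
            × closes — contains both C and not C.
          branch 1.1.2 (add F C, T B):
            × closes — contains both B and not B.
      branch 1.2 (add F ((not B and D) and A), T (C iff B)):
        F ((not B and D) and A): β-rule — branch into F (not B and D)  //  F A.
          branch 1.2.1 (add F (not B and D)):
            T (C iff B): β-rule — branch into T C, T B  //  F C, F B.
              branch 1.2.1.1 (add T C, T B):
                × closes — contains both C and not C.
              branch 1.2.1.2 (add F C, F B):
                F (not B and D): β-rule — branch into F not B  //  F D.
                  branch 1.2.1.2.1 (add F not B):
                    × closes — contains both B and not B.
                  branch 1.2.1.2.2 (add F D):
                    ○ open, literals {B=false, C=false, D=false}.
          branch 1.2.2 (add F A):
            T (C iff B): β-rule — branch into T C, T B  //  F C, F B.
              branch 1.2.2.1 (add T C, T B):
                × closes — contains both C and not C.
              branch 1.2.2.2 (add F C, F B):
                ○ open, literals {A=false, B=false, C=false}.
  branch 2 (add T (not C or not C)):
    T (not C or not C): β-rule — branch into T not C  //  T not C.
      branch 2.1 (add T not C):
        ○ open, literals {C=false}.
      branch 2.2 (add T not C):
        ○ open, literals {C=false}.
5 branches closed, 4 open.
Each open branch fixes some atoms; the unmentioned ones are free. Counting distinct full assignments: branch {B=false, C=false, D=false} (E, A) contributes 4 new; branch {A=false, B=false, C=false} (D, E) contributes 2 new; branch {C=false} (D, B, E, A) contributes 10 new; branch {C=false} (D, B, E, A) contributes 0 new. Total: 16.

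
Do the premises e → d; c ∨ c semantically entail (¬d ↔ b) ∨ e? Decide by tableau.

Initial set: {(e → d); (c ∨ c); ¬((¬d ↔ b) ∨ e)}.
¬((¬d ↔ b) ∨ e): α-rule — add ¬(¬d ↔ b), ¬e.
(e → d): β-rule — branch into ¬e  //  d.
  branch 1 (add ¬e):
    (c ∨ c): β-rule — branch into c  //  c.
      branch 1.1 (add c):
        ¬(¬d ↔ b): β-rule — branch into ¬d, ¬b  //  ¬¬d, b.
          branch 1.1.1 (add ¬d, ¬b):
            ○ open, literals {b=false, c=true, d=false, e=false}.
          branch 1.1.2 (add ¬¬d, b):
            ○ open, literals {b=true, c=true, d=true, e=false}.
      branch 1.2 (add c):
        ¬(¬d ↔ b): β-rule — branch into ¬d, ¬b  //  ¬¬d, b.
          branch 1.2.1 (add ¬d, ¬b):
            ○ open, literals {b=false, c=true, d=false, e=false}.
          branch 1.2.2 (add ¬¬d, b):
            ○ open, literals {b=true, c=true, d=true, e=false}.
  branch 2 (add d):
    (c ∨ c): β-rule — branch into c  //  c.
      branch 2.1 (add c):
        ¬(¬d ↔ b): β-rule — branch into ¬d, ¬b  //  ¬¬d, b.
          branch 2.1.1 (add ¬d, ¬b):
            × closes — contains both d and ¬d.
          branch 2.1.2 (add ¬¬d, b):
            ○ open, literals {b=true, c=true, d=true, e=false}.
      branch 2.2 (add c):
        ¬(¬d ↔ b): β-rule — branch into ¬d, ¬b  //  ¬¬d, b.
          branch 2.2.1 (add ¬d, ¬b):
            × closes — contains both d and ¬d.
          branch 2.2.2 (add ¬¬d, b):
            ○ open, literals {b=true, c=true, d=true, e=false}.
2 branches closed, 6 open.
An open branch gives a countermodel: b=false, c=true, d=false, e=false (unmentioned atoms arbitrary); the premises hold there but the conclusion fails.

No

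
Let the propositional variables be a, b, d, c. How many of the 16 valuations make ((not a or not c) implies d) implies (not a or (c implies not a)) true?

12

Initial set: {(((not a or not c) implies d) implies (not a or (c implies not a)))}.
(((not a or not c) implies d) implies (not a or (c implies not a))): β-rule — branch into not ((not a or not c) implies d)  //  (not a or (c implies not a)).
  branch 1 (add not ((not a or not c) implies d)):
    not ((not a or not c) implies d): α-rule — add (not a or not c), not d.
    (not a or not c): β-rule — branch into not a  //  not c.
      branch 1.1 (add not a):
        ○ open, literals {a=false, d=false}.
      branch 1.2 (add not c):
        ○ open, literals {c=false, d=false}.
  branch 2 (add (not a or (c implies not a))):
    (not a or (c implies not a)): β-rule — branch into not a  //  (c implies not a).
      branch 2.1 (add not a):
        ○ open, literals {a=false}.
      branch 2.2 (add (c implies not a)):
        (c implies not a): β-rule — branch into not c  //  not a.
          branch 2.2.1 (add not c):
            ○ open, literals {c=false}.
          branch 2.2.2 (add not a):
            ○ open, literals {a=false}.
0 branches closed, 5 open.
Each open branch fixes some atoms; the unmentioned ones are free. Counting distinct full assignments: branch {a=false, d=false} (b, c) contributes 4 new; branch {c=false, d=false} (a, b) contributes 2 new; branch {a=false} (b, d, c) contributes 4 new; branch {c=false} (a, b, d) contributes 2 new; branch {a=false} (b, d, c) contributes 0 new. Total: 12.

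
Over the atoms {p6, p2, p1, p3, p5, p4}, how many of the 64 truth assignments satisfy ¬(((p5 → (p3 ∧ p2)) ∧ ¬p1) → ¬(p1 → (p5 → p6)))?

20

Initial set: {¬(((p5 → (p3 ∧ p2)) ∧ ¬p1) → ¬(p1 → (p5 → p6)))}.
¬(((p5 → (p3 ∧ p2)) ∧ ¬p1) → ¬(p1 → (p5 → p6))): α-rule — add ((p5 → (p3 ∧ p2)) ∧ ¬p1), ¬¬(p1 → (p5 → p6)).
((p5 → (p3 ∧ p2)) ∧ ¬p1): α-rule — add (p5 → (p3 ∧ p2)), ¬p1.
¬¬(p1 → (p5 → p6)): β-rule — branch into ¬p1  //  (p5 → p6).
  branch 1 (add ¬p1):
    (p5 → (p3 ∧ p2)): β-rule — branch into ¬p5  //  (p3 ∧ p2).
      branch 1.1 (add ¬p5):
        ○ open, literals {p1=0, p5=0}.
      branch 1.2 (add (p3 ∧ p2)):
        (p3 ∧ p2): α-rule — add p3, p2.
        ○ open, literals {p1=0, p2=1, p3=1}.
  branch 2 (add (p5 → p6)):
    (p5 → (p3 ∧ p2)): β-rule — branch into ¬p5  //  (p3 ∧ p2).
      branch 2.1 (add ¬p5):
        (p5 → p6): β-rule — branch into ¬p5  //  p6.
          branch 2.1.1 (add ¬p5):
            ○ open, literals {p1=0, p5=0}.
          branch 2.1.2 (add p6):
            ○ open, literals {p1=0, p5=0, p6=1}.
      branch 2.2 (add (p3 ∧ p2)):
        (p3 ∧ p2): α-rule — add p3, p2.
        (p5 → p6): β-rule — branch into ¬p5  //  p6.
          branch 2.2.1 (add ¬p5):
            ○ open, literals {p1=0, p2=1, p3=1, p5=0}.
          branch 2.2.2 (add p6):
            ○ open, literals {p1=0, p2=1, p3=1, p6=1}.
0 branches closed, 6 open.
Each open branch fixes some atoms; the unmentioned ones are free. Counting distinct full assignments: branch {p1=0, p5=0} (p6, p2, p3, p4) contributes 16 new; branch {p1=0, p2=1, p3=1} (p6, p5, p4) contributes 4 new; branch {p1=0, p5=0} (p6, p2, p3, p4) contributes 0 new; branch {p1=0, p5=0, p6=1} (p2, p3, p4) contributes 0 new; branch {p1=0, p2=1, p3=1, p5=0} (p6, p4) contributes 0 new; branch {p1=0, p2=1, p3=1, p6=1} (p5, p4) contributes 0 new. Total: 20.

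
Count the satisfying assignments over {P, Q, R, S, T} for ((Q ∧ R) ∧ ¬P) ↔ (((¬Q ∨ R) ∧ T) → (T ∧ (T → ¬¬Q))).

Initial set: {T (((Q ∧ R) ∧ ¬P) ↔ (((¬Q ∨ R) ∧ T) → (T ∧ (T → ¬¬Q))))}.
T (((Q ∧ R) ∧ ¬P) ↔ (((¬Q ∨ R) ∧ T) → (T ∧ (T → ¬¬Q)))): β-rule — branch into T ((Q ∧ R) ∧ ¬P), T (((¬Q ∨ R) ∧ T) → (T ∧ (T → ¬¬Q)))  //  F ((Q ∧ R) ∧ ¬P), F (((¬Q ∨ R) ∧ T) → (T ∧ (T → ¬¬Q))).
  branch 1 (add T ((Q ∧ R) ∧ ¬P), T (((¬Q ∨ R) ∧ T) → (T ∧ (T → ¬¬Q)))):
    T ((Q ∧ R) ∧ ¬P): α-rule — add T (Q ∧ R), T ¬P.
    T (Q ∧ R): α-rule — add T Q, T R.
    T (((¬Q ∨ R) ∧ T) → (T ∧ (T → ¬¬Q))): β-rule — branch into F ((¬Q ∨ R) ∧ T)  //  T (T ∧ (T → ¬¬Q)).
      branch 1.1 (add F ((¬Q ∨ R) ∧ T)):
        F ((¬Q ∨ R) ∧ T): β-rule — branch into F (¬Q ∨ R)  //  F T.
          branch 1.1.1 (add F (¬Q ∨ R)):
            F (¬Q ∨ R): α-rule — add F ¬Q, F R.
            × closes — contains both R and ¬R.
          branch 1.1.2 (add F T):
            ○ open, literals {P=false, Q=true, R=true, T=false}.
      branch 1.2 (add T (T ∧ (T → ¬¬Q))):
        T (T ∧ (T → ¬¬Q)): α-rule — add T T, T (T → ¬¬Q).
        T (T → ¬¬Q): β-rule — branch into F T  //  T ¬¬Q.
          branch 1.2.1 (add F T):
            × closes — contains both T and ¬T.
          branch 1.2.2 (add T ¬¬Q):
            T ¬¬Q: drop double negation, giving T Q.
            ○ open, literals {P=false, Q=true, R=true, T=true}.
  branch 2 (add F ((Q ∧ R) ∧ ¬P), F (((¬Q ∨ R) ∧ T) → (T ∧ (T → ¬¬Q)))):
    F (((¬Q ∨ R) ∧ T) → (T ∧ (T → ¬¬Q))): α-rule — add T ((¬Q ∨ R) ∧ T), F (T ∧ (T → ¬¬Q)).
    T ((¬Q ∨ R) ∧ T): α-rule — add T (¬Q ∨ R), T T.
    F ((Q ∧ R) ∧ ¬P): β-rule — branch into F (Q ∧ R)  //  F ¬P.
      branch 2.1 (add F (Q ∧ R)):
        F (T ∧ (T → ¬¬Q)): β-rule — branch into F T  //  F (T → ¬¬Q).
          branch 2.1.1 (add F T):
            × closes — contains both T and ¬T.
          branch 2.1.2 (add F (T → ¬¬Q)):
            F (T → ¬¬Q): α-rule — add T T, F ¬¬Q.
            F ¬¬Q: drop double negation, giving F Q.
            T (¬Q ∨ R): β-rule — branch into T ¬Q  //  T R.
              branch 2.1.2.1 (add T ¬Q):
                F (Q ∧ R): β-rule — branch into F Q  //  F R.
                  branch 2.1.2.1.1 (add F Q):
                    ○ open, literals {Q=false, T=true}.
                  branch 2.1.2.1.2 (add F R):
                    ○ open, literals {Q=false, R=false, T=true}.
              branch 2.1.2.2 (add T R):
                F (Q ∧ R): β-rule — branch into F Q  //  F R.
                  branch 2.1.2.2.1 (add F Q):
                    ○ open, literals {Q=false, R=true, T=true}.
                  branch 2.1.2.2.2 (add F R):
                    × closes — contains both R and ¬R.
      branch 2.2 (add F ¬P):
        F (T ∧ (T → ¬¬Q)): β-rule — branch into F T  //  F (T → ¬¬Q).
          branch 2.2.1 (add F T):
            × closes — contains both T and ¬T.
          branch 2.2.2 (add F (T → ¬¬Q)):
            F (T → ¬¬Q): α-rule — add T T, F ¬¬Q.
            F ¬¬Q: drop double negation, giving F Q.
            T (¬Q ∨ R): β-rule — branch into T ¬Q  //  T R.
              branch 2.2.2.1 (add T ¬Q):
                ○ open, literals {P=true, Q=false, T=true}.
              branch 2.2.2.2 (add T R):
                ○ open, literals {P=true, Q=false, R=true, T=true}.
5 branches closed, 7 open.
Each open branch fixes some atoms; the unmentioned ones are free. Counting distinct full assignments: branch {P=false, Q=true, R=true, T=false} (S) contributes 2 new; branch {P=false, Q=true, R=true, T=true} (S) contributes 2 new; branch {Q=false, T=true} (P, R, S) contributes 8 new; branch {Q=false, R=false, T=true} (P, S) contributes 0 new; branch {Q=false, R=true, T=true} (P, S) contributes 0 new; branch {P=true, Q=false, T=true} (R, S) contributes 0 new; branch {P=true, Q=false, R=true, T=true} (S) contributes 0 new. Total: 12.

12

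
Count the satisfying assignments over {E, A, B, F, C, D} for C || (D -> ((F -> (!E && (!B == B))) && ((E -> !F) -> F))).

Initial set: {(C || (D -> ((F -> (!E && (!B == B))) && ((E -> !F) -> F))))}.
(C || (D -> ((F -> (!E && (!B == B))) && ((E -> !F) -> F)))): β-rule — branch into C  //  (D -> ((F -> (!E && (!B == B))) && ((E -> !F) -> F))).
  branch 1 (add C):
    ○ open, literals {C=1}.
  branch 2 (add (D -> ((F -> (!E && (!B == B))) && ((E -> !F) -> F)))):
    (D -> ((F -> (!E && (!B == B))) && ((E -> !F) -> F))): β-rule — branch into !D  //  ((F -> (!E && (!B == B))) && ((E -> !F) -> F)).
      branch 2.1 (add !D):
        ○ open, literals {D=0}.
      branch 2.2 (add ((F -> (!E && (!B == B))) && ((E -> !F) -> F))):
        ((F -> (!E && (!B == B))) && ((E -> !F) -> F)): α-rule — add (F -> (!E && (!B == B))), ((E -> !F) -> F).
        (F -> (!E && (!B == B))): β-rule — branch into !F  //  (!E && (!B == B)).
          branch 2.2.1 (add !F):
            ((E -> !F) -> F): β-rule — branch into !(E -> !F)  //  F.
              branch 2.2.1.1 (add !(E -> !F)):
                !(E -> !F): α-rule — add E, !!F.
                × closes — contains both F and !F.
              branch 2.2.1.2 (add F):
                × closes — contains both F and !F.
          branch 2.2.2 (add (!E && (!B == B))):
            (!E && (!B == B)): α-rule — add !E, (!B == B).
            ((E -> !F) -> F): β-rule — branch into !(E -> !F)  //  F.
              branch 2.2.2.1 (add !(E -> !F)):
                !(E -> !F): α-rule — add E, !!F.
                × closes — contains both E and !E.
              branch 2.2.2.2 (add F):
                (!B == B): β-rule — branch into !B, B  //  !!B, !B.
                  branch 2.2.2.2.1 (add !B, B):
                    × closes — contains both B and !B.
                  branch 2.2.2.2.2 (add !!B, !B):
                    × closes — contains both B and !B.
5 branches closed, 2 open.
Each open branch fixes some atoms; the unmentioned ones are free. Counting distinct full assignments: branch {C=1} (E, A, B, F, D) contributes 32 new; branch {D=0} (E, A, B, F, C) contributes 16 new. Total: 48.

48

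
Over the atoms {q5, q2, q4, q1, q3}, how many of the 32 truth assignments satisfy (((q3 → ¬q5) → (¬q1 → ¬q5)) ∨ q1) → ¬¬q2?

Initial set: {((((q3 → ¬q5) → (¬q1 → ¬q5)) ∨ q1) → ¬¬q2)}.
((((q3 → ¬q5) → (¬q1 → ¬q5)) ∨ q1) → ¬¬q2): β-rule — branch into ¬(((q3 → ¬q5) → (¬q1 → ¬q5)) ∨ q1)  //  ¬¬q2.
  branch 1 (add ¬(((q3 → ¬q5) → (¬q1 → ¬q5)) ∨ q1)):
    ¬(((q3 → ¬q5) → (¬q1 → ¬q5)) ∨ q1): α-rule — add ¬((q3 → ¬q5) → (¬q1 → ¬q5)), ¬q1.
    ¬((q3 → ¬q5) → (¬q1 → ¬q5)): α-rule — add (q3 → ¬q5), ¬(¬q1 → ¬q5).
    ¬(¬q1 → ¬q5): α-rule — add ¬q1, ¬¬q5.
    (q3 → ¬q5): β-rule — branch into ¬q3  //  ¬q5.
      branch 1.1 (add ¬q3):
        ○ open, literals {q1=false, q3=false, q5=true}.
      branch 1.2 (add ¬q5):
        × closes — contains both q5 and ¬q5.
  branch 2 (add ¬¬q2):
    ¬¬q2: drop double negation, giving q2.
    ○ open, literals {q2=true}.
1 branch closed, 2 open.
Each open branch fixes some atoms; the unmentioned ones are free. Counting distinct full assignments: branch {q1=false, q3=false, q5=true} (q2, q4) contributes 4 new; branch {q2=true} (q5, q4, q1, q3) contributes 14 new. Total: 18.

18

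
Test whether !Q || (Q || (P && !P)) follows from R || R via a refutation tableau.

Yes

Initial set: {(R || R); !(!Q || (Q || (P && !P)))}.
!(!Q || (Q || (P && !P))): α-rule — add !!Q, !(Q || (P && !P)).
!(Q || (P && !P)): α-rule — add !Q, !(P && !P).
× closes — contains both Q and !Q.
All 1 branch closes.
Every branch closed, so the premises entail the conclusion.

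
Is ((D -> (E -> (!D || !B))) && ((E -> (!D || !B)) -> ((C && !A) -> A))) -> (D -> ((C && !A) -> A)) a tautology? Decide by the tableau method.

Valid

Assume the negation and expand:
Initial set: {!(((D -> (E -> (!D || !B))) && ((E -> (!D || !B)) -> ((C && !A) -> A))) -> (D -> ((C && !A) -> A)))}.
!(((D -> (E -> (!D || !B))) && ((E -> (!D || !B)) -> ((C && !A) -> A))) -> (D -> ((C && !A) -> A))): α-rule — add ((D -> (E -> (!D || !B))) && ((E -> (!D || !B)) -> ((C && !A) -> A))), !(D -> ((C && !A) -> A)).
((D -> (E -> (!D || !B))) && ((E -> (!D || !B)) -> ((C && !A) -> A))): α-rule — add (D -> (E -> (!D || !B))), ((E -> (!D || !B)) -> ((C && !A) -> A)).
!(D -> ((C && !A) -> A)): α-rule — add D, !((C && !A) -> A).
!((C && !A) -> A): α-rule — add (C && !A), !A.
(C && !A): α-rule — add C, !A.
(D -> (E -> (!D || !B))): β-rule — branch into !D  //  (E -> (!D || !B)).
  branch 1 (add !D):
    × closes — contains both D and !D.
  branch 2 (add (E -> (!D || !B))):
    ((E -> (!D || !B)) -> ((C && !A) -> A)): β-rule — branch into !(E -> (!D || !B))  //  ((C && !A) -> A).
      branch 2.1 (add !(E -> (!D || !B))):
        !(E -> (!D || !B)): α-rule — add E, !(!D || !B).
        !(!D || !B): α-rule — add !!D, !!B.
        (E -> (!D || !B)): β-rule — branch into !E  //  (!D || !B).
          branch 2.1.1 (add !E):
            × closes — contains both E and !E.
          branch 2.1.2 (add (!D || !B)):
            (!D || !B): β-rule — branch into !D  //  !B.
              branch 2.1.2.1 (add !D):
                × closes — contains both D and !D.
              branch 2.1.2.2 (add !B):
                × closes — contains both B and !B.
      branch 2.2 (add ((C && !A) -> A)):
        (E -> (!D || !B)): β-rule — branch into !E  //  (!D || !B).
          branch 2.2.1 (add !E):
            ((C && !A) -> A): β-rule — branch into !(C && !A)  //  A.
              branch 2.2.1.1 (add !(C && !A)):
                !(C && !A): β-rule — branch into !C  //  !!A.
                  branch 2.2.1.1.1 (add !C):
                    × closes — contains both C and !C.
                  branch 2.2.1.1.2 (add !!A):
                    × closes — contains both A and !A.
              branch 2.2.1.2 (add A):
                × closes — contains both A and !A.
          branch 2.2.2 (add (!D || !B)):
            ((C && !A) -> A): β-rule — branch into !(C && !A)  //  A.
              branch 2.2.2.1 (add !(C && !A)):
                (!D || !B): β-rule — branch into !D  //  !B.
                  branch 2.2.2.1.1 (add !D):
                    × closes — contains both D and !D.
                  branch 2.2.2.1.2 (add !B):
                    !(C && !A): β-rule — branch into !C  //  !!A.
                      branch 2.2.2.1.2.1 (add !C):
                        × closes — contains both C and !C.
                      branch 2.2.2.1.2.2 (add !!A):
                        × closes — contains both A and !A.
              branch 2.2.2.2 (add A):
                × closes — contains both A and !A.
All 11 branches close.
Every branch closed, so the negation is unsatisfiable and the formula is valid.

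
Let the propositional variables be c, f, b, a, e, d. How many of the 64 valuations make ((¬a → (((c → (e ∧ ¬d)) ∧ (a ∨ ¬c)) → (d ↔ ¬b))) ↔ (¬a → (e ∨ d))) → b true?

Initial set: {T (((¬a → (((c → (e ∧ ¬d)) ∧ (a ∨ ¬c)) → (d ↔ ¬b))) ↔ (¬a → (e ∨ d))) → b)}.
T (((¬a → (((c → (e ∧ ¬d)) ∧ (a ∨ ¬c)) → (d ↔ ¬b))) ↔ (¬a → (e ∨ d))) → b): β-rule — branch into F ((¬a → (((c → (e ∧ ¬d)) ∧ (a ∨ ¬c)) → (d ↔ ¬b))) ↔ (¬a → (e ∨ d)))  //  T b.
  branch 1 (add F ((¬a → (((c → (e ∧ ¬d)) ∧ (a ∨ ¬c)) → (d ↔ ¬b))) ↔ (¬a → (e ∨ d)))):
    F ((¬a → (((c → (e ∧ ¬d)) ∧ (a ∨ ¬c)) → (d ↔ ¬b))) ↔ (¬a → (e ∨ d))): β-rule — branch into T (¬a → (((c → (e ∧ ¬d)) ∧ (a ∨ ¬c)) → (d ↔ ¬b))), F (¬a → (e ∨ d))  //  F (¬a → (((c → (e ∧ ¬d)) ∧ (a ∨ ¬c)) → (d ↔ ¬b))), T (¬a → (e ∨ d)).
      branch 1.1 (add T (¬a → (((c → (e ∧ ¬d)) ∧ (a ∨ ¬c)) → (d ↔ ¬b))), F (¬a → (e ∨ d))):
        F (¬a → (e ∨ d)): α-rule — add T ¬a, F (e ∨ d).
        F (e ∨ d): α-rule — add F e, F d.
        T (¬a → (((c → (e ∧ ¬d)) ∧ (a ∨ ¬c)) → (d ↔ ¬b))): β-rule — branch into F ¬a  //  T (((c → (e ∧ ¬d)) ∧ (a ∨ ¬c)) → (d ↔ ¬b)).
          branch 1.1.1 (add F ¬a):
            × closes — contains both a and ¬a.
          branch 1.1.2 (add T (((c → (e ∧ ¬d)) ∧ (a ∨ ¬c)) → (d ↔ ¬b))):
            T (((c → (e ∧ ¬d)) ∧ (a ∨ ¬c)) → (d ↔ ¬b)): β-rule — branch into F ((c → (e ∧ ¬d)) ∧ (a ∨ ¬c))  //  T (d ↔ ¬b).
              branch 1.1.2.1 (add F ((c → (e ∧ ¬d)) ∧ (a ∨ ¬c))):
                F ((c → (e ∧ ¬d)) ∧ (a ∨ ¬c)): β-rule — branch into F (c → (e ∧ ¬d))  //  F (a ∨ ¬c).
                  branch 1.1.2.1.1 (add F (c → (e ∧ ¬d))):
                    F (c → (e ∧ ¬d)): α-rule — add T c, F (e ∧ ¬d).
                    F (e ∧ ¬d): β-rule — branch into F e  //  F ¬d.
                      branch 1.1.2.1.1.1 (add F e):
                        ○ open, literals {a=0, c=1, d=0, e=0}.
                      branch 1.1.2.1.1.2 (add F ¬d):
                        × closes — contains both d and ¬d.
                  branch 1.1.2.1.2 (add F (a ∨ ¬c)):
                    F (a ∨ ¬c): α-rule — add F a, F ¬c.
                    ○ open, literals {a=0, c=1, d=0, e=0}.
              branch 1.1.2.2 (add T (d ↔ ¬b)):
                T (d ↔ ¬b): β-rule — branch into T d, T ¬b  //  F d, F ¬b.
                  branch 1.1.2.2.1 (add T d, T ¬b):
                    × closes — contains both d and ¬d.
                  branch 1.1.2.2.2 (add F d, F ¬b):
                    ○ open, literals {a=0, b=1, d=0, e=0}.
      branch 1.2 (add F (¬a → (((c → (e ∧ ¬d)) ∧ (a ∨ ¬c)) → (d ↔ ¬b))), T (¬a → (e ∨ d))):
        F (¬a → (((c → (e ∧ ¬d)) ∧ (a ∨ ¬c)) → (d ↔ ¬b))): α-rule — add T ¬a, F (((c → (e ∧ ¬d)) ∧ (a ∨ ¬c)) → (d ↔ ¬b)).
        F (((c → (e ∧ ¬d)) ∧ (a ∨ ¬c)) → (d ↔ ¬b)): α-rule — add T ((c → (e ∧ ¬d)) ∧ (a ∨ ¬c)), F (d ↔ ¬b).
        T ((c → (e ∧ ¬d)) ∧ (a ∨ ¬c)): α-rule — add T (c → (e ∧ ¬d)), T (a ∨ ¬c).
        T (¬a → (e ∨ d)): β-rule — branch into F ¬a  //  T (e ∨ d).
          branch 1.2.1 (add F ¬a):
            × closes — contains both a and ¬a.
          branch 1.2.2 (add T (e ∨ d)):
            F (d ↔ ¬b): β-rule — branch into T d, F ¬b  //  F d, T ¬b.
              branch 1.2.2.1 (add T d, F ¬b):
                T (c → (e ∧ ¬d)): β-rule — branch into F c  //  T (e ∧ ¬d).
                  branch 1.2.2.1.1 (add F c):
                    T (a ∨ ¬c): β-rule — branch into T a  //  T ¬c.
                      branch 1.2.2.1.1.1 (add T a):
                        × closes — contains both a and ¬a.
                      branch 1.2.2.1.1.2 (add T ¬c):
                        T (e ∨ d): β-rule — branch into T e  //  T d.
                          branch 1.2.2.1.1.2.1 (add T e):
                            ○ open, literals {a=0, b=1, c=0, d=1, e=1}.
                          branch 1.2.2.1.1.2.2 (add T d):
                            ○ open, literals {a=0, b=1, c=0, d=1}.
                  branch 1.2.2.1.2 (add T (e ∧ ¬d)):
                    T (e ∧ ¬d): α-rule — add T e, T ¬d.
                    × closes — contains both d and ¬d.
              branch 1.2.2.2 (add F d, T ¬b):
                T (c → (e ∧ ¬d)): β-rule — branch into F c  //  T (e ∧ ¬d).
                  branch 1.2.2.2.1 (add F c):
                    T (a ∨ ¬c): β-rule — branch into T a  //  T ¬c.
                      branch 1.2.2.2.1.1 (add T a):
                        × closes — contains both a and ¬a.
                      branch 1.2.2.2.1.2 (add T ¬c):
                        T (e ∨ d): β-rule — branch into T e  //  T d.
                          branch 1.2.2.2.1.2.1 (add T e):
                            ○ open, literals {a=0, b=0, c=0, d=0, e=1}.
                          branch 1.2.2.2.1.2.2 (add T d):
                            × closes — contains both d and ¬d.
                  branch 1.2.2.2.2 (add T (e ∧ ¬d)):
                    T (e ∧ ¬d): α-rule — add T e, T ¬d.
                    T (a ∨ ¬c): β-rule — branch into T a  //  T ¬c.
                      branch 1.2.2.2.2.1 (add T a):
                        × closes — contains both a and ¬a.
                      branch 1.2.2.2.2.2 (add T ¬c):
                        T (e ∨ d): β-rule — branch into T e  //  T d.
                          branch 1.2.2.2.2.2.1 (add T e):
                            ○ open, literals {a=0, b=0, c=0, d=0, e=1}.
                          branch 1.2.2.2.2.2.2 (add T d):
                            × closes — contains both d and ¬d.
  branch 2 (add T b):
    ○ open, literals {b=1}.
10 branches closed, 8 open.
Each open branch fixes some atoms; the unmentioned ones are free. Counting distinct full assignments: branch {a=0, c=1, d=0, e=0} (f, b) contributes 4 new; branch {a=0, c=1, d=0, e=0} (f, b) contributes 0 new; branch {a=0, b=1, d=0, e=0} (c, f) contributes 2 new; branch {a=0, b=1, c=0, d=1, e=1} (f) contributes 2 new; branch {a=0, b=1, c=0, d=1} (f, e) contributes 2 new; branch {a=0, b=0, c=0, d=0, e=1} (f) contributes 2 new; branch {a=0, b=0, c=0, d=0, e=1} (f) contributes 0 new; branch {b=1} (c, f, a, e, d) contributes 24 new. Total: 36.

36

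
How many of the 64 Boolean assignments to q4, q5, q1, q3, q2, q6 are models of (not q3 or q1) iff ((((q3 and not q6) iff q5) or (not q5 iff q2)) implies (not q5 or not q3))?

Initial set: {((not q3 or q1) iff ((((q3 and not q6) iff q5) or (not q5 iff q2)) implies (not q5 or not q3)))}.
((not q3 or q1) iff ((((q3 and not q6) iff q5) or (not q5 iff q2)) implies (not q5 or not q3))): β-rule — branch into (not q3 or q1), ((((q3 and not q6) iff q5) or (not q5 iff q2)) implies (not q5 or not q3))  //  not (not q3 or q1), not ((((q3 and not q6) iff q5) or (not q5 iff q2)) implies (not q5 or not q3)).
  branch 1 (add (not q3 or q1), ((((q3 and not q6) iff q5) or (not q5 iff q2)) implies (not q5 or not q3))):
    (not q3 or q1): β-rule — branch into not q3  //  q1.
      branch 1.1 (add not q3):
        ((((q3 and not q6) iff q5) or (not q5 iff q2)) implies (not q5 or not q3)): β-rule — branch into not (((q3 and not q6) iff q5) or (not q5 iff q2))  //  (not q5 or not q3).
          branch 1.1.1 (add not (((q3 and not q6) iff q5) or (not q5 iff q2))):
            not (((q3 and not q6) iff q5) or (not q5 iff q2)): α-rule — add not ((q3 and not q6) iff q5), not (not q5 iff q2).
            not ((q3 and not q6) iff q5): β-rule — branch into (q3 and not q6), not q5  //  not (q3 and not q6), q5.
              branch 1.1.1.1 (add (q3 and not q6), not q5):
                (q3 and not q6): α-rule — add q3, not q6.
                × closes — contains both q3 and not q3.
              branch 1.1.1.2 (add not (q3 and not q6), q5):
                not (not q5 iff q2): β-rule — branch into not q5, not q2  //  not not q5, q2.
                  branch 1.1.1.2.1 (add not q5, not q2):
                    × closes — contains both q5 and not q5.
                  branch 1.1.1.2.2 (add not not q5, q2):
                    not (q3 and not q6): β-rule — branch into not q3  //  not not q6.
                      branch 1.1.1.2.2.1 (add not q3):
                        ○ open, literals {q2=1, q3=0, q5=1}.
                      branch 1.1.1.2.2.2 (add not not q6):
                        ○ open, literals {q2=1, q3=0, q5=1, q6=1}.
          branch 1.1.2 (add (not q5 or not q3)):
            (not q5 or not q3): β-rule — branch into not q5  //  not q3.
              branch 1.1.2.1 (add not q5):
                ○ open, literals {q3=0, q5=0}.
              branch 1.1.2.2 (add not q3):
                ○ open, literals {q3=0}.
      branch 1.2 (add q1):
        ((((q3 and not q6) iff q5) or (not q5 iff q2)) implies (not q5 or not q3)): β-rule — branch into not (((q3 and not q6) iff q5) or (not q5 iff q2))  //  (not q5 or not q3).
          branch 1.2.1 (add not (((q3 and not q6) iff q5) or (not q5 iff q2))):
            not (((q3 and not q6) iff q5) or (not q5 iff q2)): α-rule — add not ((q3 and not q6) iff q5), not (not q5 iff q2).
            not ((q3 and not q6) iff q5): β-rule — branch into (q3 and not q6), not q5  //  not (q3 and not q6), q5.
              branch 1.2.1.1 (add (q3 and not q6), not q5):
                (q3 and not q6): α-rule — add q3, not q6.
                not (not q5 iff q2): β-rule — branch into not q5, not q2  //  not not q5, q2.
                  branch 1.2.1.1.1 (add not q5, not q2):
                    ○ open, literals {q1=1, q2=0, q3=1, q5=0, q6=0}.
                  branch 1.2.1.1.2 (add not not q5, q2):
                    × closes — contains both q5 and not q5.
              branch 1.2.1.2 (add not (q3 and not q6), q5):
                not (not q5 iff q2): β-rule — branch into not q5, not q2  //  not not q5, q2.
                  branch 1.2.1.2.1 (add not q5, not q2):
                    × closes — contains both q5 and not q5.
                  branch 1.2.1.2.2 (add not not q5, q2):
                    not (q3 and not q6): β-rule — branch into not q3  //  not not q6.
                      branch 1.2.1.2.2.1 (add not q3):
                        ○ open, literals {q1=1, q2=1, q3=0, q5=1}.
                      branch 1.2.1.2.2.2 (add not not q6):
                        ○ open, literals {q1=1, q2=1, q5=1, q6=1}.
          branch 1.2.2 (add (not q5 or not q3)):
            (not q5 or not q3): β-rule — branch into not q5  //  not q3.
              branch 1.2.2.1 (add not q5):
                ○ open, literals {q1=1, q5=0}.
              branch 1.2.2.2 (add not q3):
                ○ open, literals {q1=1, q3=0}.
  branch 2 (add not (not q3 or q1), not ((((q3 and not q6) iff q5) or (not q5 iff q2)) implies (not q5 or not q3))):
    not (not q3 or q1): α-rule — add not not q3, not q1.
    not ((((q3 and not q6) iff q5) or (not q5 iff q2)) implies (not q5 or not q3)): α-rule — add (((q3 and not q6) iff q5) or (not q5 iff q2)), not (not q5 or not q3).
    not (not q5 or not q3): α-rule — add not not q5, not not q3.
    (((q3 and not q6) iff q5) or (not q5 iff q2)): β-rule — branch into ((q3 and not q6) iff q5)  //  (not q5 iff q2).
      branch 2.1 (add ((q3 and not q6) iff q5)):
        ((q3 and not q6) iff q5): β-rule — branch into (q3 and not q6), q5  //  not (q3 and not q6), not q5.
          branch 2.1.1 (add (q3 and not q6), q5):
            (q3 and not q6): α-rule — add q3, not q6.
            ○ open, literals {q1=0, q3=1, q5=1, q6=0}.
          branch 2.1.2 (add not (q3 and not q6), not q5):
            × closes — contains both q5 and not q5.
      branch 2.2 (add (not q5 iff q2)):
        (not q5 iff q2): β-rule — branch into not q5, q2  //  not not q5, not q2.
          branch 2.2.1 (add not q5, q2):
            × closes — contains both q5 and not q5.
          branch 2.2.2 (add not not q5, not q2):
            ○ open, literals {q1=0, q2=0, q3=1, q5=1}.
6 branches closed, 11 open.
Each open branch fixes some atoms; the unmentioned ones are free. Counting distinct full assignments: branch {q2=1, q3=0, q5=1} (q4, q1, q6) contributes 8 new; branch {q2=1, q3=0, q5=1, q6=1} (q4, q1) contributes 0 new; branch {q3=0, q5=0} (q4, q1, q2, q6) contributes 16 new; branch {q3=0} (q4, q5, q1, q2, q6) contributes 8 new; branch {q1=1, q2=0, q3=1, q5=0, q6=0} (q4) contributes 2 new; branch {q1=1, q2=1, q3=0, q5=1} (q4, q6) contributes 0 new; branch {q1=1, q2=1, q5=1, q6=1} (q4, q3) contributes 2 new; branch {q1=1, q5=0} (q4, q3, q2, q6) contributes 6 new; branch {q1=1, q3=0} (q4, q5, q2, q6) contributes 0 new; branch {q1=0, q3=1, q5=1, q6=0} (q4, q2) contributes 4 new; branch {q1=0, q2=0, q3=1, q5=1} (q4, q6) contributes 2 new. Total: 48.

48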